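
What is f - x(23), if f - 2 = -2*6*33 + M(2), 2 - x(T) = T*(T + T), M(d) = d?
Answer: 664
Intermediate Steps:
x(T) = 2 - 2*T**2 (x(T) = 2 - T*(T + T) = 2 - T*2*T = 2 - 2*T**2)
f = -392 (f = 2 + (-2*6*33 + 2) = 2 + (-12*33 + 2) = 2 + (-396 + 2) = 2 - 394 = -392)
f - x(23) = -392 - (2 - 2*23**2) = -392 - (2 - 2*529) = -392 - (2 - 1058) = -392 - 1*(-1056) = -392 + 1056 = 664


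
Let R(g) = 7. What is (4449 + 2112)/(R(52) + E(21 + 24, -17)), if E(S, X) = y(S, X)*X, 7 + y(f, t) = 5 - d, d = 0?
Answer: 6561/41 ≈ 160.02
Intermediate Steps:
y(f, t) = -2 (y(f, t) = -7 + (5 - 1*0) = -7 + (5 + 0) = -7 + 5 = -2)
E(S, X) = -2*X
(4449 + 2112)/(R(52) + E(21 + 24, -17)) = (4449 + 2112)/(7 - 2*(-17)) = 6561/(7 + 34) = 6561/41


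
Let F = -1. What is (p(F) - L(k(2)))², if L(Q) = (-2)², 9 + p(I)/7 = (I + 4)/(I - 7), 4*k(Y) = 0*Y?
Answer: 310249/64 ≈ 4847.6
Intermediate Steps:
k(Y) = 0 (k(Y) = (0*Y)/4 = (¼)*0 = 0)
p(I) = -63 + 7*(4 + I)/(-7 + I) (p(I) = -63 + 7*((I + 4)/(I - 7)) = -63 + 7*((4 + I)/(-7 + I)) = -63 + 7*(4 + I)/(-7 + I))
L(Q) = 4
(p(F) - L(k(2)))² = (7*(67 - 8*(-1))/(-7 - 1) - 1*4)² = (7*(67 + 8)/(-8) - 4)² = (7*(-⅛)*75 - 4)² = (-525/8 - 4)² = (-557/8)² = 310249/64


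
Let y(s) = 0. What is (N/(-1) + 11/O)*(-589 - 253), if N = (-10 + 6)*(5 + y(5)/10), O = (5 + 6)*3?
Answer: -51362/3 ≈ -17121.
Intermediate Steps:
O = 33 (O = 11*3 = 33)
N = -20 (N = (-10 + 6)*(5 + 0/10) = -4*(5 + 0*(⅒)) = -4*(5 + 0) = -4*5 = -20)
(N/(-1) + 11/O)*(-589 - 253) = (-20/(-1) + 11/33)*(-589 - 253) = (-20*(-1) + 11*(1/33))*(-842) = (20 + ⅓)*(-842) = (61/3)*(-842) = -51362/3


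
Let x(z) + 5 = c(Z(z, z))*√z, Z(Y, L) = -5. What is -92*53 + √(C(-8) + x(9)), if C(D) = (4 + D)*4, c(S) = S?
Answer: -4876 + 6*I ≈ -4876.0 + 6.0*I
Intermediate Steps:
C(D) = 16 + 4*D
x(z) = -5 - 5*√z
-92*53 + √(C(-8) + x(9)) = -92*53 + √((16 + 4*(-8)) + (-5 - 5*√9)) = -4876 + √((16 - 32) + (-5 - 5*3)) = -4876 + √(-16 + (-5 - 15)) = -4876 + √(-16 - 20) = -4876 + √(-36) = -4876 + 6*I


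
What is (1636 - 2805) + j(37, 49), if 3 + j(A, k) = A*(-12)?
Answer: -1616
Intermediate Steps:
j(A, k) = -3 - 12*A (j(A, k) = -3 + A*(-12) = -3 - 12*A)
(1636 - 2805) + j(37, 49) = (1636 - 2805) + (-3 - 12*37) = -1169 + (-3 - 444) = -1169 - 447 = -1616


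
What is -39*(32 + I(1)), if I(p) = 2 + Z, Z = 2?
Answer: -1404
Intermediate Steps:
I(p) = 4 (I(p) = 2 + 2 = 4)
-39*(32 + I(1)) = -39*(32 + 4) = -39*36 = -1404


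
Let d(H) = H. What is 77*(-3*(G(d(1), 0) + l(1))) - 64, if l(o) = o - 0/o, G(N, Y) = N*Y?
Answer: -295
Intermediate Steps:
l(o) = o (l(o) = o - 5*0 = o + 0 = o)
77*(-3*(G(d(1), 0) + l(1))) - 64 = 77*(-3*(1*0 + 1)) - 64 = 77*(-3*(0 + 1)) - 64 = 77*(-3*1) - 64 = 77*(-3) - 64 = -231 - 64 = -295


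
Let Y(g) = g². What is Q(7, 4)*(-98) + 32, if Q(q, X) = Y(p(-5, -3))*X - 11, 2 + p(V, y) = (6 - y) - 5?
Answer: -458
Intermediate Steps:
p(V, y) = -1 - y (p(V, y) = -2 + ((6 - y) - 5) = -2 + (1 - y) = -1 - y)
Q(q, X) = -11 + 4*X (Q(q, X) = (-1 - 1*(-3))²*X - 11 = (-1 + 3)²*X - 11 = 2²*X - 11 = 4*X - 11 = -11 + 4*X)
Q(7, 4)*(-98) + 32 = (-11 + 4*4)*(-98) + 32 = (-11 + 16)*(-98) + 32 = 5*(-98) + 32 = -490 + 32 = -458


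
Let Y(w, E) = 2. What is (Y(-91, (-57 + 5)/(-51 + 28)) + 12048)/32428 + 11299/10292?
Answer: 122605643/83437244 ≈ 1.4694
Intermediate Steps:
(Y(-91, (-57 + 5)/(-51 + 28)) + 12048)/32428 + 11299/10292 = (2 + 12048)/32428 + 11299/10292 = 12050*(1/32428) + 11299*(1/10292) = 6025/16214 + 11299/10292 = 122605643/83437244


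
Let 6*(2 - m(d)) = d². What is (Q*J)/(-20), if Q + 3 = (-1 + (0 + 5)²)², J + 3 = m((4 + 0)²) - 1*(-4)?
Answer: 22729/20 ≈ 1136.4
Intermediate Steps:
m(d) = 2 - d²/6
J = -119/3 (J = -3 + ((2 - (4 + 0)⁴/6) - 1*(-4)) = -3 + ((2 - (4²)²/6) + 4) = -3 + ((2 - ⅙*16²) + 4) = -3 + ((2 - ⅙*256) + 4) = -3 + ((2 - 128/3) + 4) = -3 + (-122/3 + 4) = -3 - 110/3 = -119/3 ≈ -39.667)
Q = 573 (Q = -3 + (-1 + (0 + 5)²)² = -3 + (-1 + 5²)² = -3 + (-1 + 25)² = -3 + 24² = -3 + 576 = 573)
(Q*J)/(-20) = (573*(-119/3))/(-20) = -22729*(-1/20) = 22729/20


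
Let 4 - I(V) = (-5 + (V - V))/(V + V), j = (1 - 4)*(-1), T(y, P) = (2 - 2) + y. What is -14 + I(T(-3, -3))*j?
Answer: -9/2 ≈ -4.5000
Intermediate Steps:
T(y, P) = y (T(y, P) = 0 + y = y)
j = 3 (j = -3*(-1) = 3)
I(V) = 4 + 5/(2*V) (I(V) = 4 - (-5 + (V - V))/(V + V) = 4 - (-5 + 0)/(2*V) = 4 - (-5)*1/(2*V) = 4 - (-5)/(2*V) = 4 + 5/(2*V))
-14 + I(T(-3, -3))*j = -14 + (4 + (5/2)/(-3))*3 = -14 + (4 + (5/2)*(-⅓))*3 = -14 + (4 - ⅚)*3 = -14 + (19/6)*3 = -14 + 19/2 = -9/2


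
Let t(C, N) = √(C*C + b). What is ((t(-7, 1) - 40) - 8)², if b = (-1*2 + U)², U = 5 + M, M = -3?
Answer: 1681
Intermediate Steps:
U = 2 (U = 5 - 3 = 2)
b = 0 (b = (-1*2 + 2)² = (-2 + 2)² = 0² = 0)
t(C, N) = √(C²) (t(C, N) = √(C*C + 0) = √(C² + 0) = √(C²))
((t(-7, 1) - 40) - 8)² = ((√((-7)²) - 40) - 8)² = ((√49 - 40) - 8)² = ((7 - 40) - 8)² = (-33 - 8)² = (-41)² = 1681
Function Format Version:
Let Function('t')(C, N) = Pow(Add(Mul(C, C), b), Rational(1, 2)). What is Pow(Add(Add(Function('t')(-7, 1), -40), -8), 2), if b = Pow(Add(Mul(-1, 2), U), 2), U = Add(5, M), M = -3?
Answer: 1681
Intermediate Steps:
U = 2 (U = Add(5, -3) = 2)
b = 0 (b = Pow(Add(Mul(-1, 2), 2), 2) = Pow(Add(-2, 2), 2) = Pow(0, 2) = 0)
Function('t')(C, N) = Pow(Pow(C, 2), Rational(1, 2)) (Function('t')(C, N) = Pow(Add(Mul(C, C), 0), Rational(1, 2)) = Pow(Add(Pow(C, 2), 0), Rational(1, 2)) = Pow(Pow(C, 2), Rational(1, 2)))
Pow(Add(Add(Function('t')(-7, 1), -40), -8), 2) = Pow(Add(Add(Pow(Pow(-7, 2), Rational(1, 2)), -40), -8), 2) = Pow(Add(Add(Pow(49, Rational(1, 2)), -40), -8), 2) = Pow(Add(Add(7, -40), -8), 2) = Pow(Add(-33, -8), 2) = Pow(-41, 2) = 1681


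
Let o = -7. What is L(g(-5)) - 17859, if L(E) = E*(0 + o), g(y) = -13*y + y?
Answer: -18279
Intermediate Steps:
g(y) = -12*y
L(E) = -7*E (L(E) = E*(0 - 7) = E*(-7) = -7*E)
L(g(-5)) - 17859 = -(-84)*(-5) - 17859 = -7*60 - 17859 = -420 - 17859 = -18279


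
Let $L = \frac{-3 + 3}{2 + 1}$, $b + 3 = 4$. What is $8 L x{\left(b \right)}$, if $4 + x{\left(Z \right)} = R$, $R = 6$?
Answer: $0$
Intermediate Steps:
$b = 1$ ($b = -3 + 4 = 1$)
$x{\left(Z \right)} = 2$ ($x{\left(Z \right)} = -4 + 6 = 2$)
$L = 0$ ($L = \frac{0}{3} = 0 \cdot \frac{1}{3} = 0$)
$8 L x{\left(b \right)} = 8 \cdot 0 \cdot 2 = 0 \cdot 2 = 0$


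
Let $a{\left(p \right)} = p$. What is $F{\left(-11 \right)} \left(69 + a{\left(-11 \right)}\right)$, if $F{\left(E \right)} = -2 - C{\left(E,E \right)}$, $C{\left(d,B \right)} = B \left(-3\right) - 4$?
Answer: $-1798$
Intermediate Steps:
$C{\left(d,B \right)} = -4 - 3 B$ ($C{\left(d,B \right)} = - 3 B - 4 = -4 - 3 B$)
$F{\left(E \right)} = 2 + 3 E$ ($F{\left(E \right)} = -2 - \left(-4 - 3 E\right) = -2 + \left(4 + 3 E\right) = 2 + 3 E$)
$F{\left(-11 \right)} \left(69 + a{\left(-11 \right)}\right) = \left(2 + 3 \left(-11\right)\right) \left(69 - 11\right) = \left(2 - 33\right) 58 = \left(-31\right) 58 = -1798$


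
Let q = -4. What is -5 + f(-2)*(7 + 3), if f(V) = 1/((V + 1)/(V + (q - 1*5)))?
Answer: 105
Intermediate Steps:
f(V) = (-9 + V)/(1 + V) (f(V) = 1/((V + 1)/(V + (-4 - 1*5))) = 1/((1 + V)/(V + (-4 - 5))) = 1/((1 + V)/(V - 9)) = 1/((1 + V)/(-9 + V)) = (-9 + V)/(1 + V))
-5 + f(-2)*(7 + 3) = -5 + ((-9 - 2)/(1 - 2))*(7 + 3) = -5 + (-11/(-1))*10 = -5 - 1*(-11)*10 = -5 + 11*10 = -5 + 110 = 105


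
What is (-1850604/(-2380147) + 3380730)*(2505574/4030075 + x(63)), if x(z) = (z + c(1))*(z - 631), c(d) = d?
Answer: -168403199382105237273852/1370310131575 ≈ -1.2289e+11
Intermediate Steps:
x(z) = (1 + z)*(-631 + z) (x(z) = (z + 1)*(z - 631) = (1 + z)*(-631 + z))
(-1850604/(-2380147) + 3380730)*(2505574/4030075 + x(63)) = (-1850604/(-2380147) + 3380730)*(2505574/4030075 + (-631 + 63**2 - 630*63)) = (-1850604*(-1/2380147) + 3380730)*(2505574*(1/4030075) + (-631 + 3969 - 39690)) = (264372/340021 + 3380730)*(2505574/4030075 - 36352) = (1149519459702/340021)*(-146498780826/4030075) = -168403199382105237273852/1370310131575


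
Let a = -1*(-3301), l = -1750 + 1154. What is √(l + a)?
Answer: √2705 ≈ 52.010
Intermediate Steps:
l = -596
a = 3301
√(l + a) = √(-596 + 3301) = √2705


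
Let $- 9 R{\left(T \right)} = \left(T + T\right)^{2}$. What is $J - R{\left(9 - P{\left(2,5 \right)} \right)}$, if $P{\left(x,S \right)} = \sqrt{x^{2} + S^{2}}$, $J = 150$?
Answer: $\frac{1790}{9} - 8 \sqrt{29} \approx 155.81$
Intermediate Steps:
$P{\left(x,S \right)} = \sqrt{S^{2} + x^{2}}$
$R{\left(T \right)} = - \frac{4 T^{2}}{9}$ ($R{\left(T \right)} = - \frac{\left(T + T\right)^{2}}{9} = - \frac{\left(2 T\right)^{2}}{9} = - \frac{4 T^{2}}{9}$)
$J - R{\left(9 - P{\left(2,5 \right)} \right)} = 150 - - \frac{4 \left(9 - \sqrt{5^{2} + 2^{2}}\right)^{2}}{9} = 150 - - \frac{4 \left(9 - \sqrt{25 + 4}\right)^{2}}{9} = 150 - - \frac{4 \left(9 - \sqrt{29}\right)^{2}}{9} = 150 + \frac{4 \left(9 - \sqrt{29}\right)^{2}}{9}$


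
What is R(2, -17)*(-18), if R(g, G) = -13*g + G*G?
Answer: -4734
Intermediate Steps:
R(g, G) = G² - 13*g (R(g, G) = -13*g + G² = G² - 13*g)
R(2, -17)*(-18) = ((-17)² - 13*2)*(-18) = (289 - 26)*(-18) = 263*(-18) = -4734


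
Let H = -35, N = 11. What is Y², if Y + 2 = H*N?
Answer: 149769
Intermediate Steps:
Y = -387 (Y = -2 - 35*11 = -2 - 385 = -387)
Y² = (-387)² = 149769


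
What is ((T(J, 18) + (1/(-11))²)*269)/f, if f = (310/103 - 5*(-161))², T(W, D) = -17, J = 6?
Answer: -5867455976/838094475625 ≈ -0.0070009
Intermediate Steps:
f = 6926400625/10609 (f = (310*(1/103) + 805)² = (310/103 + 805)² = (83225/103)² = 6926400625/10609 ≈ 6.5288e+5)
((T(J, 18) + (1/(-11))²)*269)/f = ((-17 + (1/(-11))²)*269)/(6926400625/10609) = ((-17 + (-1/11)²)*269)*(10609/6926400625) = ((-17 + 1/121)*269)*(10609/6926400625) = -2056/121*269*(10609/6926400625) = -553064/121*10609/6926400625 = -5867455976/838094475625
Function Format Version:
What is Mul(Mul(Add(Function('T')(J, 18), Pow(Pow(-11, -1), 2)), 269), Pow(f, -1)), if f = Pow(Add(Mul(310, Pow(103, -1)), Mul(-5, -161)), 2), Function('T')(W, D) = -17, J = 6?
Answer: Rational(-5867455976, 838094475625) ≈ -0.0070009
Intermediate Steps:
f = Rational(6926400625, 10609) (f = Pow(Add(Mul(310, Rational(1, 103)), 805), 2) = Pow(Add(Rational(310, 103), 805), 2) = Pow(Rational(83225, 103), 2) = Rational(6926400625, 10609) ≈ 6.5288e+5)
Mul(Mul(Add(Function('T')(J, 18), Pow(Pow(-11, -1), 2)), 269), Pow(f, -1)) = Mul(Mul(Add(-17, Pow(Pow(-11, -1), 2)), 269), Pow(Rational(6926400625, 10609), -1)) = Mul(Mul(Add(-17, Pow(Rational(-1, 11), 2)), 269), Rational(10609, 6926400625)) = Mul(Mul(Add(-17, Rational(1, 121)), 269), Rational(10609, 6926400625)) = Mul(Mul(Rational(-2056, 121), 269), Rational(10609, 6926400625)) = Mul(Rational(-553064, 121), Rational(10609, 6926400625)) = Rational(-5867455976, 838094475625)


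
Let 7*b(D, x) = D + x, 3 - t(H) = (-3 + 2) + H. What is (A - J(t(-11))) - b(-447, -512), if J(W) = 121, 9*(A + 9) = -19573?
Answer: -19510/9 ≈ -2167.8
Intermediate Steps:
t(H) = 4 - H (t(H) = 3 - ((-3 + 2) + H) = 3 - (-1 + H) = 3 + (1 - H) = 4 - H)
A = -19654/9 (A = -9 + (1/9)*(-19573) = -9 - 19573/9 = -19654/9 ≈ -2183.8)
b(D, x) = D/7 + x/7 (b(D, x) = (D + x)/7 = D/7 + x/7)
(A - J(t(-11))) - b(-447, -512) = (-19654/9 - 1*121) - ((1/7)*(-447) + (1/7)*(-512)) = (-19654/9 - 121) - (-447/7 - 512/7) = -20743/9 - 1*(-137) = -20743/9 + 137 = -19510/9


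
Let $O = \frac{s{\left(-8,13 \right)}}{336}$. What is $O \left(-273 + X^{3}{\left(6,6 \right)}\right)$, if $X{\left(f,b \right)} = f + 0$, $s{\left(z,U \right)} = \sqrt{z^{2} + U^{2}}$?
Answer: $- \frac{19 \sqrt{233}}{112} \approx -2.5895$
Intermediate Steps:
$s{\left(z,U \right)} = \sqrt{U^{2} + z^{2}}$
$X{\left(f,b \right)} = f$
$O = \frac{\sqrt{233}}{336}$ ($O = \frac{\sqrt{13^{2} + \left(-8\right)^{2}}}{336} = \sqrt{169 + 64} \cdot \frac{1}{336} = \sqrt{233} \cdot \frac{1}{336} = \frac{\sqrt{233}}{336} \approx 0.04543$)
$O \left(-273 + X^{3}{\left(6,6 \right)}\right) = \frac{\sqrt{233}}{336} \left(-273 + 6^{3}\right) = \frac{\sqrt{233}}{336} \left(-273 + 216\right) = \frac{\sqrt{233}}{336} \left(-57\right) = - \frac{19 \sqrt{233}}{112}$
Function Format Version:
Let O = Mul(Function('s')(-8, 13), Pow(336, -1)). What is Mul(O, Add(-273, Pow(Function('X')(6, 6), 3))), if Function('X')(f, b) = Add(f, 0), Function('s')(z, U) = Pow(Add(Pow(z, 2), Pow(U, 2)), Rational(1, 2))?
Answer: Mul(Rational(-19, 112), Pow(233, Rational(1, 2))) ≈ -2.5895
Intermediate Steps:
Function('s')(z, U) = Pow(Add(Pow(U, 2), Pow(z, 2)), Rational(1, 2))
Function('X')(f, b) = f
O = Mul(Rational(1, 336), Pow(233, Rational(1, 2))) (O = Mul(Pow(Add(Pow(13, 2), Pow(-8, 2)), Rational(1, 2)), Pow(336, -1)) = Mul(Pow(Add(169, 64), Rational(1, 2)), Rational(1, 336)) = Mul(Pow(233, Rational(1, 2)), Rational(1, 336)) = Mul(Rational(1, 336), Pow(233, Rational(1, 2))) ≈ 0.045430)
Mul(O, Add(-273, Pow(Function('X')(6, 6), 3))) = Mul(Mul(Rational(1, 336), Pow(233, Rational(1, 2))), Add(-273, Pow(6, 3))) = Mul(Mul(Rational(1, 336), Pow(233, Rational(1, 2))), Add(-273, 216)) = Mul(Mul(Rational(1, 336), Pow(233, Rational(1, 2))), -57) = Mul(Rational(-19, 112), Pow(233, Rational(1, 2)))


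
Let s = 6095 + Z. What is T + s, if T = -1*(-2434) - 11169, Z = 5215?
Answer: 2575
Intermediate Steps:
T = -8735 (T = 2434 - 11169 = -8735)
s = 11310 (s = 6095 + 5215 = 11310)
T + s = -8735 + 11310 = 2575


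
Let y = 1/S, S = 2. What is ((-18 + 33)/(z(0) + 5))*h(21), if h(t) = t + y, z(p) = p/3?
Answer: 129/2 ≈ 64.500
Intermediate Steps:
z(p) = p/3 (z(p) = p*(⅓) = p/3)
y = ½ (y = 1/2 = ½ ≈ 0.50000)
h(t) = ½ + t (h(t) = t + ½ = ½ + t)
((-18 + 33)/(z(0) + 5))*h(21) = ((-18 + 33)/((⅓)*0 + 5))*(½ + 21) = (15/(0 + 5))*(43/2) = (15/5)*(43/2) = (15*(⅕))*(43/2) = 3*(43/2) = 129/2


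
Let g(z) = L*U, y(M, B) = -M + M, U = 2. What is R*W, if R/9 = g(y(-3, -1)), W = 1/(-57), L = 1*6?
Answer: -36/19 ≈ -1.8947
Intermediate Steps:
y(M, B) = 0
L = 6
W = -1/57 ≈ -0.017544
g(z) = 12 (g(z) = 6*2 = 12)
R = 108 (R = 9*12 = 108)
R*W = 108*(-1/57) = -36/19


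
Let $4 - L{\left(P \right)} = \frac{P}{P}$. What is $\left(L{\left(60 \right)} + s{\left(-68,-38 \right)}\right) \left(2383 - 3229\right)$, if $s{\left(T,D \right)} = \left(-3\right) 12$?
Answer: $27918$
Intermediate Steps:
$L{\left(P \right)} = 3$ ($L{\left(P \right)} = 4 - \frac{P}{P} = 4 - 1 = 3$)
$s{\left(T,D \right)} = -36$
$\left(L{\left(60 \right)} + s{\left(-68,-38 \right)}\right) \left(2383 - 3229\right) = \left(3 - 36\right) \left(2383 - 3229\right) = \left(-33\right) \left(-846\right) = 27918$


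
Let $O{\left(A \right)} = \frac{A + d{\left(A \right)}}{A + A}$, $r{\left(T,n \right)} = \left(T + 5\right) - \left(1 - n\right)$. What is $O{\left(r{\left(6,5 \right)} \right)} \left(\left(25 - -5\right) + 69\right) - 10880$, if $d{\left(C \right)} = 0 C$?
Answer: $- \frac{21661}{2} \approx -10831.0$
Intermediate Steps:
$d{\left(C \right)} = 0$
$r{\left(T,n \right)} = 4 + T + n$ ($r{\left(T,n \right)} = \left(5 + T\right) + \left(-1 + n\right) = 4 + T + n$)
$O{\left(A \right)} = \frac{1}{2}$ ($O{\left(A \right)} = \frac{A + 0}{A + A} = \frac{A}{2 A} = A \frac{1}{2 A} = \frac{1}{2}$)
$O{\left(r{\left(6,5 \right)} \right)} \left(\left(25 - -5\right) + 69\right) - 10880 = \frac{\left(25 - -5\right) + 69}{2} - 10880 = \frac{\left(25 + 5\right) + 69}{2} - 10880 = \frac{30 + 69}{2} - 10880 = \frac{1}{2} \cdot 99 - 10880 = \frac{99}{2} - 10880 = - \frac{21661}{2}$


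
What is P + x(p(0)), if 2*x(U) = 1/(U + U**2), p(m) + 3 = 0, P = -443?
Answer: -5315/12 ≈ -442.92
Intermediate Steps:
p(m) = -3 (p(m) = -3 + 0 = -3)
x(U) = 1/(2*(U + U**2))
P + x(p(0)) = -443 + (1/2)/(-3*(1 - 3)) = -443 + (1/2)*(-1/3)/(-2) = -443 + (1/2)*(-1/3)*(-1/2) = -443 + 1/12 = -5315/12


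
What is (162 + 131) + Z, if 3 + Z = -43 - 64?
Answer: 183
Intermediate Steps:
Z = -110 (Z = -3 + (-43 - 64) = -3 - 107 = -110)
(162 + 131) + Z = (162 + 131) - 110 = 293 - 110 = 183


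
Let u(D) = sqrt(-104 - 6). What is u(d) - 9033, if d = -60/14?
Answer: -9033 + I*sqrt(110) ≈ -9033.0 + 10.488*I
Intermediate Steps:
d = -30/7 (d = -60*1/14 = -30/7 ≈ -4.2857)
u(D) = I*sqrt(110) (u(D) = sqrt(-110) = I*sqrt(110))
u(d) - 9033 = I*sqrt(110) - 9033 = -9033 + I*sqrt(110)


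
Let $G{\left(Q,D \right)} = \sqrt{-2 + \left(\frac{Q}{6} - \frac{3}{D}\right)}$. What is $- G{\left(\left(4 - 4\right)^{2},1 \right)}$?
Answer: $- i \sqrt{5} \approx - 2.2361 i$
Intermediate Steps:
$G{\left(Q,D \right)} = \sqrt{-2 - \frac{3}{D} + \frac{Q}{6}}$ ($G{\left(Q,D \right)} = \sqrt{-2 + \left(Q \frac{1}{6} - \frac{3}{D}\right)} = \sqrt{-2 + \left(\frac{Q}{6} - \frac{3}{D}\right)} = \sqrt{-2 + \left(- \frac{3}{D} + \frac{Q}{6}\right)} = \sqrt{-2 - \frac{3}{D} + \frac{Q}{6}}$)
$- G{\left(\left(4 - 4\right)^{2},1 \right)} = - \frac{\sqrt{-72 - \frac{108}{1} + 6 \left(4 - 4\right)^{2}}}{6} = - \frac{\sqrt{-72 - 108 + 6 \cdot 0^{2}}}{6} = - \frac{\sqrt{-72 - 108 + 6 \cdot 0}}{6} = - \frac{\sqrt{-72 - 108 + 0}}{6} = - \frac{\sqrt{-180}}{6} = - \frac{6 i \sqrt{5}}{6} = - i \sqrt{5}$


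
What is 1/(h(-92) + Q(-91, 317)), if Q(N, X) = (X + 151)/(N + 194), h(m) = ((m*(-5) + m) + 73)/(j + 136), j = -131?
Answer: 515/47763 ≈ 0.010782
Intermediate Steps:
h(m) = 73/5 - 4*m/5 (h(m) = ((m*(-5) + m) + 73)/(-131 + 136) = ((-5*m + m) + 73)/5 = (-4*m + 73)*(⅕) = (73 - 4*m)*(⅕) = 73/5 - 4*m/5)
Q(N, X) = (151 + X)/(194 + N)
1/(h(-92) + Q(-91, 317)) = 1/((73/5 - ⅘*(-92)) + (151 + 317)/(194 - 91)) = 1/((73/5 + 368/5) + 468/103) = 1/(441/5 + (1/103)*468) = 1/(441/5 + 468/103) = 1/(47763/515) = 515/47763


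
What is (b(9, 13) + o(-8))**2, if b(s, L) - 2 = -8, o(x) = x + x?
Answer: 484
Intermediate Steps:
o(x) = 2*x
b(s, L) = -6 (b(s, L) = 2 - 8 = -6)
(b(9, 13) + o(-8))**2 = (-6 + 2*(-8))**2 = (-6 - 16)**2 = (-22)**2 = 484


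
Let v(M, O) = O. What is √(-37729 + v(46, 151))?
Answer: I*√37578 ≈ 193.85*I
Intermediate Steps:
√(-37729 + v(46, 151)) = √(-37729 + 151) = √(-37578) = I*√37578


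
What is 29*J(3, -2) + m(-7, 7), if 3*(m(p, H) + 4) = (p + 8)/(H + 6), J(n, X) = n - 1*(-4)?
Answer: 7762/39 ≈ 199.03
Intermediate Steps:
J(n, X) = 4 + n (J(n, X) = n + 4 = 4 + n)
m(p, H) = -4 + (8 + p)/(3*(6 + H)) (m(p, H) = -4 + ((p + 8)/(H + 6))/3 = -4 + ((8 + p)/(6 + H))/3 = -4 + (8 + p)/(3*(6 + H)))
29*J(3, -2) + m(-7, 7) = 29*(4 + 3) + (-64 - 7 - 12*7)/(3*(6 + 7)) = 29*7 + (1/3)*(-64 - 7 - 84)/13 = 203 + (1/3)*(1/13)*(-155) = 203 - 155/39 = 7762/39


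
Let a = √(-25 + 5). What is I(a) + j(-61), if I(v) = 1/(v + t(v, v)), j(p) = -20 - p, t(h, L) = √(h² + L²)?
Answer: 41 - I*√10/10 + I*√5/10 ≈ 41.0 - 0.092621*I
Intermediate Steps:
t(h, L) = √(L² + h²)
a = 2*I*√5 (a = √(-20) = 2*I*√5 ≈ 4.4721*I)
I(v) = 1/(v + √2*√(v²)) (I(v) = 1/(v + √(v² + v²)) = 1/(v + √(2*v²)) = 1/(v + √2*√(v²)))
I(a) + j(-61) = 1/(2*I*√5 + √2*√((2*I*√5)²)) + (-20 - 1*(-61)) = 1/(2*I*√5 + √2*√(-20)) + (-20 + 61) = 1/(2*I*√5 + √2*(2*I*√5)) + 41 = 1/(2*I*√5 + 2*I*√10) + 41 = 41 + 1/(2*I*√5 + 2*I*√10)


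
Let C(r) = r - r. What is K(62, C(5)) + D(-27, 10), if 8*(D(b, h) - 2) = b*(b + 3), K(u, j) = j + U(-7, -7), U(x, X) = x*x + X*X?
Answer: 181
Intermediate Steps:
C(r) = 0
U(x, X) = X**2 + x**2 (U(x, X) = x**2 + X**2 = X**2 + x**2)
K(u, j) = 98 + j (K(u, j) = j + ((-7)**2 + (-7)**2) = j + (49 + 49) = j + 98 = 98 + j)
D(b, h) = 2 + b*(3 + b)/8 (D(b, h) = 2 + (b*(b + 3))/8 = 2 + (b*(3 + b))/8 = 2 + b*(3 + b)/8)
K(62, C(5)) + D(-27, 10) = (98 + 0) + (2 + (1/8)*(-27)**2 + (3/8)*(-27)) = 98 + (2 + (1/8)*729 - 81/8) = 98 + (2 + 729/8 - 81/8) = 98 + 83 = 181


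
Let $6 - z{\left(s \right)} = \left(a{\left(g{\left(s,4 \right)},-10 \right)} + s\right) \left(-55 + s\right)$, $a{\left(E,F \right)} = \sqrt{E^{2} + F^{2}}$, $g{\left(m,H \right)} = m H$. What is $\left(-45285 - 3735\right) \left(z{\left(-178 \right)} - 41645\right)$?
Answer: $4074199260 - 22843320 \sqrt{126761} \approx -4.0588 \cdot 10^{9}$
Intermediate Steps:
$g{\left(m,H \right)} = H m$
$z{\left(s \right)} = 6 - \left(-55 + s\right) \left(s + \sqrt{100 + 16 s^{2}}\right)$ ($z{\left(s \right)} = 6 - \left(\sqrt{\left(4 s\right)^{2} + \left(-10\right)^{2}} + s\right) \left(-55 + s\right) = 6 - \left(\sqrt{16 s^{2} + 100} + s\right) \left(-55 + s\right) = 6 - \left(\sqrt{100 + 16 s^{2}} + s\right) \left(-55 + s\right) = 6 - \left(s + \sqrt{100 + 16 s^{2}}\right) \left(-55 + s\right) = 6 - \left(-55 + s\right) \left(s + \sqrt{100 + 16 s^{2}}\right)$)
$\left(-45285 - 3735\right) \left(z{\left(-178 \right)} - 41645\right) = \left(-45285 - 3735\right) \left(\left(6 - \left(-178\right)^{2} + 55 \left(-178\right) + 110 \sqrt{25 + 4 \left(-178\right)^{2}} - - 356 \sqrt{25 + 4 \left(-178\right)^{2}}\right) - 41645\right) = - 49020 \left(\left(6 - 31684 - 9790 + 110 \sqrt{25 + 4 \cdot 31684} - - 356 \sqrt{25 + 4 \cdot 31684}\right) - 41645\right) = - 49020 \left(\left(6 - 31684 - 9790 + 110 \sqrt{25 + 126736} - - 356 \sqrt{25 + 126736}\right) - 41645\right) = - 49020 \left(\left(6 - 31684 - 9790 + 110 \sqrt{126761} - - 356 \sqrt{126761}\right) - 41645\right) = - 49020 \left(\left(6 - 31684 - 9790 + 110 \sqrt{126761} + 356 \sqrt{126761}\right) - 41645\right) = - 49020 \left(\left(-41468 + 466 \sqrt{126761}\right) - 41645\right) = - 49020 \left(-83113 + 466 \sqrt{126761}\right) = 4074199260 - 22843320 \sqrt{126761}$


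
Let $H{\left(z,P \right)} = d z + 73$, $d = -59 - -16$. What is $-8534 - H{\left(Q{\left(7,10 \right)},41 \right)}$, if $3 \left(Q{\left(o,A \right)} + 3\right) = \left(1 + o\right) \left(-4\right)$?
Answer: $- \frac{27584}{3} \approx -9194.7$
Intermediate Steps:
$d = -43$ ($d = -59 + 16 = -43$)
$Q{\left(o,A \right)} = - \frac{13}{3} - \frac{4 o}{3}$ ($Q{\left(o,A \right)} = -3 + \frac{\left(1 + o\right) \left(-4\right)}{3} = -3 + \frac{-4 - 4 o}{3} = -3 - \left(\frac{4}{3} + \frac{4 o}{3}\right) = - \frac{13}{3} - \frac{4 o}{3}$)
$H{\left(z,P \right)} = 73 - 43 z$ ($H{\left(z,P \right)} = - 43 z + 73 = 73 - 43 z$)
$-8534 - H{\left(Q{\left(7,10 \right)},41 \right)} = -8534 - \left(73 - 43 \left(- \frac{13}{3} - \frac{28}{3}\right)\right) = -8534 - \left(73 - - \frac{1763}{3}\right) = -8534 - \left(73 + \frac{1763}{3}\right) = -8534 - \frac{1982}{3} = - \frac{27584}{3}$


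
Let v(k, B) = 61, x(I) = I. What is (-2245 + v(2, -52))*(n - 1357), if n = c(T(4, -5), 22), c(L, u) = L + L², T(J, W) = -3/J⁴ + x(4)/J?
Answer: 24243375975/8192 ≈ 2.9594e+6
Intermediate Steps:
T(J, W) = -3/J⁴ + 4/J
n = 128777/65536 (n = (-3/4⁴ + 4/4)*(1 + (-3/4⁴ + 4/4)) = (-3*1/256 + 4*(¼))*(1 + (-3*1/256 + 4*(¼))) = (-3/256 + 1)*(1 + (-3/256 + 1)) = 253*(1 + 253/256)/256 = (253/256)*(509/256) = 128777/65536 ≈ 1.9650)
(-2245 + v(2, -52))*(n - 1357) = (-2245 + 61)*(128777/65536 - 1357) = -2184*(-88803575/65536) = 24243375975/8192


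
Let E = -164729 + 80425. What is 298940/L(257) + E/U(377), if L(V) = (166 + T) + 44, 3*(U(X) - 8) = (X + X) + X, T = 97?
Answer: 8110052/10745 ≈ 754.77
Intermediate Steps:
E = -84304
U(X) = 8 + X (U(X) = 8 + ((X + X) + X)/3 = 8 + (2*X + X)/3 = 8 + (3*X)/3 = 8 + X)
L(V) = 307 (L(V) = (166 + 97) + 44 = 263 + 44 = 307)
298940/L(257) + E/U(377) = 298940/307 - 84304/(8 + 377) = 298940*(1/307) - 84304/385 = 298940/307 - 84304*1/385 = 298940/307 - 7664/35 = 8110052/10745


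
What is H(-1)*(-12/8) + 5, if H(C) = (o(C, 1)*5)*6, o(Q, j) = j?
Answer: -40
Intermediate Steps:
H(C) = 30 (H(C) = (1*5)*6 = 5*6 = 30)
H(-1)*(-12/8) + 5 = 30*(-12/8) + 5 = 30*(-12*⅛) + 5 = 30*(-3/2) + 5 = -45 + 5 = -40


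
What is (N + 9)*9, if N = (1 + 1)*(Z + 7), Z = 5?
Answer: 297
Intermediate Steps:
N = 24 (N = (1 + 1)*(5 + 7) = 2*12 = 24)
(N + 9)*9 = (24 + 9)*9 = 33*9 = 297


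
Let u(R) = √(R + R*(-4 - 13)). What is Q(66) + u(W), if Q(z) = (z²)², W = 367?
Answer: 18974736 + 4*I*√367 ≈ 1.8975e+7 + 76.629*I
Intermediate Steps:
Q(z) = z⁴
u(R) = 4*√(-R) (u(R) = √(R + R*(-17)) = √(R - 17*R) = √(-16*R) = 4*√(-R))
Q(66) + u(W) = 66⁴ + 4*√(-1*367) = 18974736 + 4*√(-367) = 18974736 + 4*(I*√367) = 18974736 + 4*I*√367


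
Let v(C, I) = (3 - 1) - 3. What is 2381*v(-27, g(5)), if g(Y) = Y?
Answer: -2381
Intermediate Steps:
v(C, I) = -1 (v(C, I) = 2 - 3 = -1)
2381*v(-27, g(5)) = 2381*(-1) = -2381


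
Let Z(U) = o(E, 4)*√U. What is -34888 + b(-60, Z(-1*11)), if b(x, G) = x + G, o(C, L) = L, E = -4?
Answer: -34948 + 4*I*√11 ≈ -34948.0 + 13.266*I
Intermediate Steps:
Z(U) = 4*√U
b(x, G) = G + x
-34888 + b(-60, Z(-1*11)) = -34888 + (4*√(-1*11) - 60) = -34888 + (4*√(-11) - 60) = -34888 + (4*(I*√11) - 60) = -34888 + (4*I*√11 - 60) = -34888 + (-60 + 4*I*√11) = -34948 + 4*I*√11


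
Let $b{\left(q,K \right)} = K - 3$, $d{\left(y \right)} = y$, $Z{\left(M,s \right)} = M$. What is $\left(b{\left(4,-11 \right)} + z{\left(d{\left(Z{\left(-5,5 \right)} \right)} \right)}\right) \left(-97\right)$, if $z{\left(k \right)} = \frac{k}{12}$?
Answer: $\frac{16781}{12} \approx 1398.4$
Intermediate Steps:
$z{\left(k \right)} = \frac{k}{12}$ ($z{\left(k \right)} = k \frac{1}{12} = \frac{k}{12}$)
$b{\left(q,K \right)} = -3 + K$
$\left(b{\left(4,-11 \right)} + z{\left(d{\left(Z{\left(-5,5 \right)} \right)} \right)}\right) \left(-97\right) = \left(\left(-3 - 11\right) + \frac{1}{12} \left(-5\right)\right) \left(-97\right) = \left(-14 - \frac{5}{12}\right) \left(-97\right) = \left(- \frac{173}{12}\right) \left(-97\right) = \frac{16781}{12}$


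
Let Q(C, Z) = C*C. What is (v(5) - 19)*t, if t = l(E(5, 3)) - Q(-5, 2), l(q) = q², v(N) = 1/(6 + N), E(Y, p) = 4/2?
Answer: 4368/11 ≈ 397.09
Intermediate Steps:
Q(C, Z) = C²
E(Y, p) = 2 (E(Y, p) = 4*(½) = 2)
t = -21 (t = 2² - 1*(-5)² = 4 - 1*25 = 4 - 25 = -21)
(v(5) - 19)*t = (1/(6 + 5) - 19)*(-21) = (1/11 - 19)*(-21) = -208/11*(-21) = 4368/11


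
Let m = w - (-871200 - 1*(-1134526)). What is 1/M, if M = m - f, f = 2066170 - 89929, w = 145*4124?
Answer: -1/1641587 ≈ -6.0917e-7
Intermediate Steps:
w = 597980
m = 334654 (m = 597980 - (-871200 - 1*(-1134526)) = 597980 - (-871200 + 1134526) = 597980 - 1*263326 = 597980 - 263326 = 334654)
f = 1976241
M = -1641587 (M = 334654 - 1*1976241 = 334654 - 1976241 = -1641587)
1/M = 1/(-1641587) = -1/1641587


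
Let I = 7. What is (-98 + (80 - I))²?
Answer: 625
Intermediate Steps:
(-98 + (80 - I))² = (-98 + (80 - 1*7))² = (-98 + (80 - 7))² = (-98 + 73)² = (-25)² = 625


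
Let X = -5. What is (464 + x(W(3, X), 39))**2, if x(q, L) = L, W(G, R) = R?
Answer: 253009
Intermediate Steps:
(464 + x(W(3, X), 39))**2 = (464 + 39)**2 = 503**2 = 253009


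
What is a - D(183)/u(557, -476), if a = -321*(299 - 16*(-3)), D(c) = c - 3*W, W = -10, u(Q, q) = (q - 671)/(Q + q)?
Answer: -127743636/1147 ≈ -1.1137e+5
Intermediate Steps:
u(Q, q) = (-671 + q)/(Q + q)
D(c) = 30 + c (D(c) = c - 3*(-10) = c + 30 = 30 + c)
a = -111387 (a = -321*(299 + 48) = -321*347 = -111387)
a - D(183)/u(557, -476) = -111387 - (30 + 183)/((-671 - 476)/(557 - 476)) = -111387 - 213/(-1147/81) = -111387 - 213*(-81)/1147 = -111387 - 1*(-17253/1147) = -111387 + 17253/1147 = -127743636/1147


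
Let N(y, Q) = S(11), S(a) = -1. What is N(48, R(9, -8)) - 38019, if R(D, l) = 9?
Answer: -38020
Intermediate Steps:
N(y, Q) = -1
N(48, R(9, -8)) - 38019 = -1 - 38019 = -38020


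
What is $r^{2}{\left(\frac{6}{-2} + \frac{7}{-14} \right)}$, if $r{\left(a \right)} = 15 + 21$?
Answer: $1296$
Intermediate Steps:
$r{\left(a \right)} = 36$
$r^{2}{\left(\frac{6}{-2} + \frac{7}{-14} \right)} = 36^{2} = 1296$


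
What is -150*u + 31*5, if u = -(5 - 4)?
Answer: 305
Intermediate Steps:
u = -1 (u = -1*1 = -1)
-150*u + 31*5 = -150*(-1) + 31*5 = 150 + 155 = 305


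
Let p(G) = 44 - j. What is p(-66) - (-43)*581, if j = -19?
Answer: 25046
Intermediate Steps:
p(G) = 63 (p(G) = 44 - 1*(-19) = 44 + 19 = 63)
p(-66) - (-43)*581 = 63 - (-43)*581 = 63 - 1*(-24983) = 63 + 24983 = 25046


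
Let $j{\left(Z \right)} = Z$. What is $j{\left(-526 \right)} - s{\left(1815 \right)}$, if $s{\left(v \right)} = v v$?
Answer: $-3294751$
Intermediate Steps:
$s{\left(v \right)} = v^{2}$
$j{\left(-526 \right)} - s{\left(1815 \right)} = -526 - 1815^{2} = -526 - 3294225 = -3294751$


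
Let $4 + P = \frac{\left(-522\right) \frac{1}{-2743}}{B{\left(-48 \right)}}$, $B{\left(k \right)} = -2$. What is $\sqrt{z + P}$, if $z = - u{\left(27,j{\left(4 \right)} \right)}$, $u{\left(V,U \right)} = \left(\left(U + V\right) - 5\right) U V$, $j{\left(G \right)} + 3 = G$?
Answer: $\frac{2 i \sqrt{1175811637}}{2743} \approx 25.002 i$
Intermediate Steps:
$j{\left(G \right)} = -3 + G$
$u{\left(V,U \right)} = U V \left(-5 + U + V\right)$ ($u{\left(V,U \right)} = \left(-5 + U + V\right) U V = U \left(-5 + U + V\right) V = U V \left(-5 + U + V\right)$)
$P = - \frac{11233}{2743}$ ($P = -4 + \frac{\left(-522\right) \frac{1}{-2743}}{-2} = -4 + \left(-522\right) \left(- \frac{1}{2743}\right) \left(- \frac{1}{2}\right) = -4 + \frac{522}{2743} \left(- \frac{1}{2}\right) = -4 - \frac{261}{2743} = - \frac{11233}{2743} \approx -4.0952$)
$z = -621$ ($z = - \left(-3 + 4\right) 27 \left(-5 + \left(-3 + 4\right) + 27\right) = - 1 \cdot 27 \left(-5 + 1 + 27\right) = - 1 \cdot 27 \cdot 23 = \left(-1\right) 621 = -621$)
$\sqrt{z + P} = \sqrt{-621 - \frac{11233}{2743}} = \sqrt{- \frac{1714636}{2743}} = \frac{2 i \sqrt{1175811637}}{2743}$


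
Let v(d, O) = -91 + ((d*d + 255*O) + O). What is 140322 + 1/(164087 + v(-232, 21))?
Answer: 31319309113/223196 ≈ 1.4032e+5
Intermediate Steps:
v(d, O) = -91 + d² + 256*O (v(d, O) = -91 + ((d² + 255*O) + O) = -91 + (d² + 256*O) = -91 + d² + 256*O)
140322 + 1/(164087 + v(-232, 21)) = 140322 + 1/(164087 + (-91 + (-232)² + 256*21)) = 140322 + 1/(164087 + (-91 + 53824 + 5376)) = 140322 + 1/(164087 + 59109) = 140322 + 1/223196 = 31319309113/223196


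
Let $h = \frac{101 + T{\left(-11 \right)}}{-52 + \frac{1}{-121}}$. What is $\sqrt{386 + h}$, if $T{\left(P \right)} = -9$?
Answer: $\frac{\sqrt{15216260038}}{6293} \approx 19.602$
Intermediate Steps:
$h = - \frac{11132}{6293}$ ($h = \frac{101 - 9}{-52 + \frac{1}{-121}} = \frac{92}{-52 - \frac{1}{121}} = \frac{92}{- \frac{6293}{121}} = 92 \left(- \frac{121}{6293}\right) = - \frac{11132}{6293} \approx -1.7689$)
$\sqrt{386 + h} = \sqrt{386 - \frac{11132}{6293}} = \sqrt{\frac{2417966}{6293}} = \frac{\sqrt{15216260038}}{6293}$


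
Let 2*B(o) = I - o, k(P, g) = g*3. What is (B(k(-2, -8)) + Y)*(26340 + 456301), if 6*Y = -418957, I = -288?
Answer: -202588077109/6 ≈ -3.3765e+10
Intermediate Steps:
k(P, g) = 3*g
B(o) = -144 - o/2 (B(o) = (-288 - o)/2 = -144 - o/2)
Y = -418957/6 (Y = (⅙)*(-418957) = -418957/6 ≈ -69826.)
(B(k(-2, -8)) + Y)*(26340 + 456301) = ((-144 - 3*(-8)/2) - 418957/6)*(26340 + 456301) = ((-144 - ½*(-24)) - 418957/6)*482641 = ((-144 + 12) - 418957/6)*482641 = (-132 - 418957/6)*482641 = -419749/6*482641 = -202588077109/6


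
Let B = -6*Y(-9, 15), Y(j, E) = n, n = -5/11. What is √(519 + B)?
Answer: √63129/11 ≈ 22.841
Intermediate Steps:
n = -5/11 (n = -5*1/11 = -5/11 ≈ -0.45455)
Y(j, E) = -5/11
B = 30/11 (B = -6*(-5/11) = 30/11 ≈ 2.7273)
√(519 + B) = √(519 + 30/11) = √(5739/11) = √63129/11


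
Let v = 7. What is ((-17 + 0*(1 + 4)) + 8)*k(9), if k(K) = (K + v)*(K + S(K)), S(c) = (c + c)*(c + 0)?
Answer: -24624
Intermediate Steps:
S(c) = 2*c² (S(c) = (2*c)*c = 2*c²)
k(K) = (7 + K)*(K + 2*K²) (k(K) = (K + 7)*(K + 2*K²) = (7 + K)*(K + 2*K²))
((-17 + 0*(1 + 4)) + 8)*k(9) = ((-17 + 0*(1 + 4)) + 8)*(9*(7 + 2*9² + 15*9)) = ((-17 + 0*5) + 8)*(9*(7 + 2*81 + 135)) = ((-17 + 0) + 8)*(9*(7 + 162 + 135)) = (-17 + 8)*(9*304) = -9*2736 = -24624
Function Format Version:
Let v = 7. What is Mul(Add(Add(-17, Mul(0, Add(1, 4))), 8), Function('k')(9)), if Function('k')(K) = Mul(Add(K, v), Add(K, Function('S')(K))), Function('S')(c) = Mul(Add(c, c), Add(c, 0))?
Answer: -24624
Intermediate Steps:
Function('S')(c) = Mul(2, Pow(c, 2)) (Function('S')(c) = Mul(Mul(2, c), c) = Mul(2, Pow(c, 2)))
Function('k')(K) = Mul(Add(7, K), Add(K, Mul(2, Pow(K, 2)))) (Function('k')(K) = Mul(Add(K, 7), Add(K, Mul(2, Pow(K, 2)))) = Mul(Add(7, K), Add(K, Mul(2, Pow(K, 2)))))
Mul(Add(Add(-17, Mul(0, Add(1, 4))), 8), Function('k')(9)) = Mul(Add(Add(-17, Mul(0, Add(1, 4))), 8), Mul(9, Add(7, Mul(2, Pow(9, 2)), Mul(15, 9)))) = Mul(Add(Add(-17, Mul(0, 5)), 8), Mul(9, Add(7, Mul(2, 81), 135))) = Mul(Add(Add(-17, 0), 8), Mul(9, Add(7, 162, 135))) = Mul(Add(-17, 8), Mul(9, 304)) = Mul(-9, 2736) = -24624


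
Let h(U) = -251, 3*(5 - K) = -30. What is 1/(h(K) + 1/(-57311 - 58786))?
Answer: -116097/29140348 ≈ -0.0039841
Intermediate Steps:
K = 15 (K = 5 - ⅓*(-30) = 5 + 10 = 15)
1/(h(K) + 1/(-57311 - 58786)) = 1/(-251 + 1/(-57311 - 58786)) = 1/(-251 + 1/(-116097)) = 1/(-251 - 1/116097) = 1/(-29140348/116097) = -116097/29140348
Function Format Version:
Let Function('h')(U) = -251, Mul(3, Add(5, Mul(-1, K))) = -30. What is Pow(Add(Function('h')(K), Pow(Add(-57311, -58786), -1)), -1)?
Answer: Rational(-116097, 29140348) ≈ -0.0039841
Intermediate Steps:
K = 15 (K = Add(5, Mul(Rational(-1, 3), -30)) = Add(5, 10) = 15)
Pow(Add(Function('h')(K), Pow(Add(-57311, -58786), -1)), -1) = Pow(Add(-251, Pow(Add(-57311, -58786), -1)), -1) = Pow(Add(-251, Pow(-116097, -1)), -1) = Pow(Add(-251, Rational(-1, 116097)), -1) = Pow(Rational(-29140348, 116097), -1) = Rational(-116097, 29140348)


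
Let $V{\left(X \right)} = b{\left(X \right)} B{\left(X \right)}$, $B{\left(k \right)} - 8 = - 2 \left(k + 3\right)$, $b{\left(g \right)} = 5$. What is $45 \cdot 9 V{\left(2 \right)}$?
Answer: $-4050$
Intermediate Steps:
$B{\left(k \right)} = 2 - 2 k$ ($B{\left(k \right)} = 8 - 2 \left(k + 3\right) = 8 - 2 \left(3 + k\right) = 8 - \left(6 + 2 k\right) = 2 - 2 k$)
$V{\left(X \right)} = 10 - 10 X$ ($V{\left(X \right)} = 5 \left(2 - 2 X\right) = 10 - 10 X$)
$45 \cdot 9 V{\left(2 \right)} = 45 \cdot 9 \left(10 - 20\right) = 405 \left(10 - 20\right) = 405 \left(-10\right) = -4050$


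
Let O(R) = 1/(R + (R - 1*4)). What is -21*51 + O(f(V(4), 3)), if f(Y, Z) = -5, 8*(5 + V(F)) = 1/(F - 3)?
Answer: -14995/14 ≈ -1071.1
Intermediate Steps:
V(F) = -5 + 1/(8*(-3 + F)) (V(F) = -5 + 1/(8*(F - 3)) = -5 + 1/(8*(-3 + F)))
O(R) = 1/(-4 + 2*R) (O(R) = 1/(R + (R - 4)) = 1/(R + (-4 + R)) = 1/(-4 + 2*R))
-21*51 + O(f(V(4), 3)) = -21*51 + 1/(2*(-2 - 5)) = -1071 + (½)/(-7) = -1071 + (½)*(-⅐) = -1071 - 1/14 = -14995/14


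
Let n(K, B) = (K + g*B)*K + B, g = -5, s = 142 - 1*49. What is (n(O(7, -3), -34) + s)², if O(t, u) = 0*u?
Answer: 3481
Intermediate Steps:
s = 93 (s = 142 - 49 = 93)
O(t, u) = 0
n(K, B) = B + K*(K - 5*B) (n(K, B) = (K - 5*B)*K + B = K*(K - 5*B) + B = B + K*(K - 5*B))
(n(O(7, -3), -34) + s)² = ((-34 + 0² - 5*(-34)*0) + 93)² = ((-34 + 0 + 0) + 93)² = (-34 + 93)² = 59² = 3481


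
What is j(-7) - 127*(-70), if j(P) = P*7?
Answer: 8841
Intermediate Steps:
j(P) = 7*P
j(-7) - 127*(-70) = 7*(-7) - 127*(-70) = -49 + 8890 = 8841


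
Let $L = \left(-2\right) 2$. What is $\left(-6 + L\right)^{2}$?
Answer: $100$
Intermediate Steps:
$L = -4$
$\left(-6 + L\right)^{2} = \left(-6 - 4\right)^{2} = \left(-10\right)^{2} = 100$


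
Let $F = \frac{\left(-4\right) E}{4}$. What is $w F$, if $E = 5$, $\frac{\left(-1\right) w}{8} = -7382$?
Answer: $-295280$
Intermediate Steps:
$w = 59056$ ($w = \left(-8\right) \left(-7382\right) = 59056$)
$F = -5$ ($F = \frac{\left(-4\right) 5}{4} = \left(-20\right) \frac{1}{4} = -5$)
$w F = 59056 \left(-5\right) = -295280$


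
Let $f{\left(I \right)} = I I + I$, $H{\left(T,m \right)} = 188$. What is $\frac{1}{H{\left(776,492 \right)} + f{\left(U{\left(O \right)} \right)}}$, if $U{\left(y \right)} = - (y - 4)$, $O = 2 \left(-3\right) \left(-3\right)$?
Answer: $\frac{1}{370} \approx 0.0027027$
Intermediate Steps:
$O = 18$ ($O = \left(-6\right) \left(-3\right) = 18$)
$U{\left(y \right)} = 4 - y$ ($U{\left(y \right)} = - (-4 + y) = 4 - y$)
$f{\left(I \right)} = I + I^{2}$ ($f{\left(I \right)} = I^{2} + I = I + I^{2}$)
$\frac{1}{H{\left(776,492 \right)} + f{\left(U{\left(O \right)} \right)}} = \frac{1}{188 + \left(4 - 18\right) \left(1 + \left(4 - 18\right)\right)} = \frac{1}{188 - 14 \left(1 - 14\right)} = \frac{1}{188 - -182} = \frac{1}{188 + 182} = \frac{1}{370}$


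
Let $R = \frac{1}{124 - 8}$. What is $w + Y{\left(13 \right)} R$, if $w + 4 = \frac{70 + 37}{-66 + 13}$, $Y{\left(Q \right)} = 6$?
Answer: $- \frac{18343}{3074} \approx -5.9671$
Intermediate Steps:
$w = - \frac{319}{53}$ ($w = -4 + \frac{70 + 37}{-66 + 13} = -4 + \frac{107}{-53} = -4 + 107 \left(- \frac{1}{53}\right) = -4 - \frac{107}{53} = - \frac{319}{53} \approx -6.0189$)
$R = \frac{1}{116} \approx 0.0086207$
$w + Y{\left(13 \right)} R = - \frac{319}{53} + 6 \cdot \frac{1}{116} = - \frac{319}{53} + \frac{3}{58} = - \frac{18343}{3074}$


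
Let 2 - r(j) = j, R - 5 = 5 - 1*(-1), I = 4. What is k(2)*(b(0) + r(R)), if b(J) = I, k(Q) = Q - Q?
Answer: 0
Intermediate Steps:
R = 11 (R = 5 + (5 - 1*(-1)) = 5 + (5 + 1) = 5 + 6 = 11)
r(j) = 2 - j
k(Q) = 0
b(J) = 4
k(2)*(b(0) + r(R)) = 0*(4 + (2 - 1*11)) = 0*(4 + (2 - 11)) = 0*(4 - 9) = 0*(-5) = 0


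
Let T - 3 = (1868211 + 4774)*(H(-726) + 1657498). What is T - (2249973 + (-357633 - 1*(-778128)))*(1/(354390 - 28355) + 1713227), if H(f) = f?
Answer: -479926381224861923/326035 ≈ -1.4720e+12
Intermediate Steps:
T = 3103109104423 (T = 3 + (1868211 + 4774)*(-726 + 1657498) = 3 + 1872985*1656772 = 3 + 3103109104420 = 3103109104423)
T - (2249973 + (-357633 - 1*(-778128)))*(1/(354390 - 28355) + 1713227) = 3103109104423 - (2249973 + (-357633 - 1*(-778128)))*(1/(354390 - 28355) + 1713227) = 3103109104423 - (2249973 + (-357633 + 778128))*(1/326035 + 1713227) = 3103109104423 - (2249973 + 420495)*(1/326035 + 1713227) = 3103109104423 - 2670468*558571964946/326035 = 3103109104423 - 1*1491648558085414728/326035 = 3103109104423 - 1491648558085414728/326035 = -479926381224861923/326035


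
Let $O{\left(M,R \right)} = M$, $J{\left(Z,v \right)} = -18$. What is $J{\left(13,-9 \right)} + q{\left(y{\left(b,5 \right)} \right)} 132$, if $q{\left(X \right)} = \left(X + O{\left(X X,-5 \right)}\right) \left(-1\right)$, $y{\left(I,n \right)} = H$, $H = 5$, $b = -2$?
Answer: $-3978$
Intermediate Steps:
$y{\left(I,n \right)} = 5$
$q{\left(X \right)} = - X - X^{2}$ ($q{\left(X \right)} = \left(X + X X\right) \left(-1\right) = \left(X + X^{2}\right) \left(-1\right) = - X - X^{2}$)
$J{\left(13,-9 \right)} + q{\left(y{\left(b,5 \right)} \right)} 132 = -18 + 5 \left(-1 - 5\right) 132 = -18 + 5 \left(-6\right) 132 = -18 - 3960 = -3978$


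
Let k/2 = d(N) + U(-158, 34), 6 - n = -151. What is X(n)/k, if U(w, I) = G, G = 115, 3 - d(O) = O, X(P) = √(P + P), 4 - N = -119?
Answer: -√314/10 ≈ -1.7720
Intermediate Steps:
n = 157 (n = 6 - 1*(-151) = 6 + 151 = 157)
N = 123 (N = 4 - 1*(-119) = 4 + 119 = 123)
X(P) = √2*√P (X(P) = √(2*P) = √2*√P)
d(O) = 3 - O
U(w, I) = 115
k = -10 (k = 2*((3 - 1*123) + 115) = 2*((3 - 123) + 115) = 2*(-120 + 115) = 2*(-5) = -10)
X(n)/k = (√2*√157)/(-10) = √314*(-⅒) = -√314/10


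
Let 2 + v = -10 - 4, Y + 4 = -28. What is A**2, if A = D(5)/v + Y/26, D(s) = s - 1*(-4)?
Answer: 139129/43264 ≈ 3.2158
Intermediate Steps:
D(s) = 4 + s (D(s) = s + 4 = 4 + s)
Y = -32 (Y = -4 - 28 = -32)
v = -16 (v = -2 + (-10 - 4) = -2 - 14 = -16)
A = -373/208 (A = (4 + 5)/(-16) - 32/26 = 9*(-1/16) - 32*1/26 = -9/16 - 16/13 = -373/208 ≈ -1.7933)
A**2 = (-373/208)**2 = 139129/43264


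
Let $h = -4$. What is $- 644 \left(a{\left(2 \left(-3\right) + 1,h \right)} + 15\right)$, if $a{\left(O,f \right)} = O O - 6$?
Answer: $-21896$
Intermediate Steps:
$a{\left(O,f \right)} = -6 + O^{2}$ ($a{\left(O,f \right)} = O^{2} - 6 = -6 + O^{2}$)
$- 644 \left(a{\left(2 \left(-3\right) + 1,h \right)} + 15\right) = - 644 \left(\left(-6 + \left(2 \left(-3\right) + 1\right)^{2}\right) + 15\right) = - 644 \left(\left(-6 + \left(-6 + 1\right)^{2}\right) + 15\right) = - 644 \left(\left(-6 + \left(-5\right)^{2}\right) + 15\right) = - 644 \left(\left(-6 + 25\right) + 15\right) = - 644 \left(19 + 15\right) = \left(-644\right) 34 = -21896$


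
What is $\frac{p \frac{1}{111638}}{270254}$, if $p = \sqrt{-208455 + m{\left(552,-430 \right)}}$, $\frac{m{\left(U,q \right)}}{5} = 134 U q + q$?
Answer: $\frac{i \sqrt{159241805}}{30170616052} \approx 4.1826 \cdot 10^{-7} i$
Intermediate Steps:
$m{\left(U,q \right)} = 5 q + 670 U q$ ($m{\left(U,q \right)} = 5 \left(134 U q + q\right) = 5 \left(q + 134 U q\right) = 5 q + 670 U q$)
$p = i \sqrt{159241805}$ ($p = \sqrt{-208455 + 5 \left(-430\right) \left(1 + 134 \cdot 552\right)} = \sqrt{-208455 + 5 \left(-430\right) \left(1 + 73968\right)} = \sqrt{-208455 + 5 \left(-430\right) 73969} = \sqrt{-208455 - 159033350} = \sqrt{-159241805} = i \sqrt{159241805} \approx 12619.0 i$)
$\frac{p \frac{1}{111638}}{270254} = \frac{i \sqrt{159241805} \cdot \frac{1}{111638}}{270254} = i \sqrt{159241805} \cdot \frac{1}{111638} \cdot \frac{1}{270254} = \frac{i \sqrt{159241805}}{111638} \cdot \frac{1}{270254} = \frac{i \sqrt{159241805}}{30170616052}$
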